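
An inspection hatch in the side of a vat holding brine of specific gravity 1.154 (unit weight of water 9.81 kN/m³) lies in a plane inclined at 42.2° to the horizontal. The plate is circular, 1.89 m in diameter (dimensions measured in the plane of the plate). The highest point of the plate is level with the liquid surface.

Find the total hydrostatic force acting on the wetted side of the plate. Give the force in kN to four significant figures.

F ≈ 20.16 kN

γ = 1.154 × 9.81 = 11.32074 kN/m³.
Let θ = 42.2° be the plate's angle to the horizontal; measure y along the incline from where the plane meets the free surface. Vertical depth h = y·sinθ with sinθ = 0.671721.
The centroid is at the centre, 0.945 m below the top of the plate, so y_c = 0.945 m and h_c = 0.945 × 0.671721 = 0.634776 m.
A = π(0.945)² = 2.80552 m².
Resultant F = γ·h_c·A = 11.32074 × 0.634776 × 2.80552 = 20.1608 kN.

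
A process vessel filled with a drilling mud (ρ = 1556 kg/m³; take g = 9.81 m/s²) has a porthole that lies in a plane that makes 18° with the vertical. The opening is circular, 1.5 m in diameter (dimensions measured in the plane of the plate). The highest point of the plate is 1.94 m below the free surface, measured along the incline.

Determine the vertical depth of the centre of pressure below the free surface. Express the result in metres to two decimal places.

γ = ρg = 1556 × 9.81 / 1000 = 15.26436 kN/m³.
The plate makes 18° with the vertical, i.e. θ = 90° − 18° = 72° to the horizontal. Measuring y along the incline from the free-surface line, vertical depth h = y·sinθ with sinθ = 0.951057.
The centroid is at the centre, 0.75 m below the top of the plate, so y_c = 1.94 + 0.75 = 2.69 m and h_c = 2.69 × 0.951057 = 2.55834 m.
A = π(0.75)² = 1.76715 m².
Resultant F = γ·h_c·A = 15.26436 × 2.55834 × 1.76715 = 69.0097 kN.
I_c = πr⁴/4 = π × 0.75⁴/4 = 0.248505 m⁴.
Centre of pressure: y_p = y_c + I_c/(y_c·A) = 2.69 + 0.248505/(2.69 × 1.76715) = 2.69 + 0.0522769 = 2.74228 m along the plane.
Vertically, h_p = y_p·sinθ = 2.74228 × 0.951057 = 2.60806 m.

h_p = 2.61 m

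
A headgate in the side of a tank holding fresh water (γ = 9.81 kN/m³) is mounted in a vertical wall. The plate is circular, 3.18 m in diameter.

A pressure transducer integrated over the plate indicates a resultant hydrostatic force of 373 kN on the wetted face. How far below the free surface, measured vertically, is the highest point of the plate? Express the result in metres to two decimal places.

d_top ≈ 3.20 m

γ = 9.81 kN/m³.
A = π(1.59)² = 7.94226 m².
From F = γ·h_c·A, the centroid depth is h_c = 373/(9.81 × 7.94226) = 4.78736 m.
The centroid is at the centre, 1.59 m below the top of the plate, so the highest point sits at h_top = 4.78736 − 1.59 = 3.19736 m below the surface.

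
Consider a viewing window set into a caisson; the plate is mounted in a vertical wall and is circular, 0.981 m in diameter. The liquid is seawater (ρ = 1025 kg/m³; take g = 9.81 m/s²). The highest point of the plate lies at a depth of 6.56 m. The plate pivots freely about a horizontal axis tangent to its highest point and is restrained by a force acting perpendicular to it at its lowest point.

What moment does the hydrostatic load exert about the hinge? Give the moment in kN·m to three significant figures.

M ≈ 26.7 kN·m

γ = ρg = 1025 × 9.81 / 1000 = 10.05525 kN/m³.
The centroid is at the centre, 0.4905 m below the top of the plate, so the centroid depth is h_c = 6.56 + 0.4905 = 7.0505 m.
A = π(0.4905)² = 0.755837 m².
Resultant F = γ·h_c·A = 10.05525 × 7.0505 × 0.755837 = 53.5847 kN.
I_c = πr⁴/4 = π × 0.4905⁴/4 = 0.0454617 m⁴.
Centre of pressure: y_p = y_c + I_c/(y_c·A) = 7.0505 + 0.0454617/(7.0505 × 0.755837) = 7.0505 + 0.00853095 = 7.05903 m along the plane.
The resultant acts 0.4905 + 0.00853095 = 0.499031 m (along the plate) below the hinge at the top edge, so the moment about the hinge is M = F × 0.499031 = 53.5847 × 0.499031 = 26.7404 kN·m.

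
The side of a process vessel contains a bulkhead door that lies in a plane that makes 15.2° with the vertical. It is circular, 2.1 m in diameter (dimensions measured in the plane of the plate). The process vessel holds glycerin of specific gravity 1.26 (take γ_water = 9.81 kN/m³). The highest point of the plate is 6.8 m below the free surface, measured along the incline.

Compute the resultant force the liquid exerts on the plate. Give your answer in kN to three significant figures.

F ≈ 324 kN

γ = 1.26 × 9.81 = 12.3606 kN/m³.
The plate makes 15.2° with the vertical, i.e. θ = 90° − 15.2° = 74.8° to the horizontal. Measuring y along the incline from the free-surface line, vertical depth h = y·sinθ with sinθ = 0.965016.
The centroid is at the centre, 1.05 m below the top of the plate, so y_c = 6.8 + 1.05 = 7.85 m and h_c = 7.85 × 0.965016 = 7.57538 m.
A = π(1.05)² = 3.46361 m².
Resultant F = γ·h_c·A = 12.3606 × 7.57538 × 3.46361 = 324.319 kN.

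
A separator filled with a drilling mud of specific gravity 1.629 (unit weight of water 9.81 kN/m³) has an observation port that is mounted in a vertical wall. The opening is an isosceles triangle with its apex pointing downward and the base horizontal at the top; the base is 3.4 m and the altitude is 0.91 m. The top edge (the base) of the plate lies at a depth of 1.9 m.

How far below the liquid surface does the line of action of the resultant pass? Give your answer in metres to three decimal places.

h_p = 2.224 m

γ = 1.629 × 9.81 = 15.98049 kN/m³.
With the apex down, the centroid sits h/3 = 0.91/3 = 0.303333 m below the base (the top edge), so the centroid depth is h_c = 1.9 + 0.303333 = 2.20333 m.
A = ½ × 3.4 × 0.91 = 1.547 m².
Resultant F = γ·h_c·A = 15.98049 × 2.20333 × 1.547 = 54.4703 kN.
I_c = b·h³/36 = 3.4 × 0.91³/36 = 0.0711706 m⁴.
Centre of pressure: y_p = y_c + I_c/(y_c·A) = 2.20333 + 0.0711706/(2.20333 × 1.547) = 2.20333 + 0.02088 = 2.22421 m along the plane.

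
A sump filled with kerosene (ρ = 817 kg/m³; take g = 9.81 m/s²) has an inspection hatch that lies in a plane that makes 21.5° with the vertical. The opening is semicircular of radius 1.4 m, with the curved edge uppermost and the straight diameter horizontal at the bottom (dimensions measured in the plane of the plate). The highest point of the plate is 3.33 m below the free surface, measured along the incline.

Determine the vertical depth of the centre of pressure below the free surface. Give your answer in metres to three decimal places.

h_p = 3.879 m

γ = ρg = 817 × 9.81 / 1000 = 8.01477 kN/m³.
The plate makes 21.5° with the vertical, i.e. θ = 90° − 21.5° = 68.5° to the horizontal. Measuring y along the incline from the free-surface line, vertical depth h = y·sinθ with sinθ = 0.930418.
The centroid lies 4r/(3π) = 0.594178 m above the diameter, so r − 4r/(3π) = 1.4 − 0.594178 = 0.805822 m below the topmost point, so y_c = 3.33 + 0.805822 = 4.13582 m and h_c = 4.13582 × 0.930418 = 3.84804 m.
A = πr²/2 = π × 1.4²/2 = 3.07876 m².
Resultant F = γ·h_c·A = 8.01477 × 3.84804 × 3.07876 = 94.9525 kN.
I_c = (π/8 − 8/(9π))·r⁴ = 0.109757 × 1.4⁴ = 0.421642 m⁴.
Centre of pressure: y_p = y_c + I_c/(y_c·A) = 4.13582 + 0.421642/(4.13582 × 3.07876) = 4.13582 + 0.0331136 = 4.16893 m along the plane.
Vertically, h_p = y_p·sinθ = 4.16893 × 0.930418 = 3.87885 m.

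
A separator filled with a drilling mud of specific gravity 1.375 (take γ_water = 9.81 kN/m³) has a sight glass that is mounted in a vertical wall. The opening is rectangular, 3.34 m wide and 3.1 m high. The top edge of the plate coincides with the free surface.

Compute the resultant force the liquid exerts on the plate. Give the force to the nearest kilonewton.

γ = 1.375 × 9.81 = 13.48875 kN/m³.
The centroid lies 3.1/2 = 1.55 m below the top edge, so the centroid depth is h_c = 1.55 m.
A = 3.34 × 3.1 = 10.354 m².
Resultant F = γ·h_c·A = 13.48875 × 1.55 × 10.354 = 216.477 kN.

F ≈ 216 kN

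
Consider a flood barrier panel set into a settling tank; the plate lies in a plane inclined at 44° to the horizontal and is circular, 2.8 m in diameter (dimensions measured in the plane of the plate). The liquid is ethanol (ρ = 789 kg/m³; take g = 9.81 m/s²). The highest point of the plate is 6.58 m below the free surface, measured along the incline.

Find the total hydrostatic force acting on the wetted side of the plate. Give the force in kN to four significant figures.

γ = ρg = 789 × 9.81 / 1000 = 7.74009 kN/m³.
Let θ = 44° be the plate's angle to the horizontal; measure y along the incline from where the plane meets the free surface. Vertical depth h = y·sinθ with sinθ = 0.694658.
The centroid is at the centre, 1.4 m below the top of the plate, so y_c = 6.58 + 1.4 = 7.98 m and h_c = 7.98 × 0.694658 = 5.54337 m.
A = π(1.4)² = 6.15752 m².
Resultant F = γ·h_c·A = 7.74009 × 5.54337 × 6.15752 = 264.196 kN.

F ≈ 264.2 kN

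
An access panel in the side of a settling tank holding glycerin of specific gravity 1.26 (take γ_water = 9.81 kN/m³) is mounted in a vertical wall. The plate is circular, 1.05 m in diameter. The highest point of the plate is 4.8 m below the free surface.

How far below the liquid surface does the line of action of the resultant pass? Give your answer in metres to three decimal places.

h_p = 5.338 m

γ = 1.26 × 9.81 = 12.3606 kN/m³.
The centroid is at the centre, 0.525 m below the top of the plate, so the centroid depth is h_c = 4.8 + 0.525 = 5.325 m.
A = π(0.525)² = 0.865901 m².
Resultant F = γ·h_c·A = 12.3606 × 5.325 × 0.865901 = 56.9938 kN.
I_c = πr⁴/4 = π × 0.525⁴/4 = 0.059666 m⁴.
Centre of pressure: y_p = y_c + I_c/(y_c·A) = 5.325 + 0.059666/(5.325 × 0.865901) = 5.325 + 0.0129401 = 5.33794 m along the plane.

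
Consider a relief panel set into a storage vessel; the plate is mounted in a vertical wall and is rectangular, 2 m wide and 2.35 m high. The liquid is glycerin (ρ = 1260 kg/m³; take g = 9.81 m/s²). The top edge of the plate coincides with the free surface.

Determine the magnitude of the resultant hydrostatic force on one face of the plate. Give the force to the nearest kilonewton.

γ = ρg = 1260 × 9.81 / 1000 = 12.3606 kN/m³.
The centroid lies 2.35/2 = 1.175 m below the top edge, so the centroid depth is h_c = 1.175 m.
A = 2 × 2.35 = 4.7 m².
Resultant F = γ·h_c·A = 12.3606 × 1.175 × 4.7 = 68.2614 kN.

F ≈ 68 kN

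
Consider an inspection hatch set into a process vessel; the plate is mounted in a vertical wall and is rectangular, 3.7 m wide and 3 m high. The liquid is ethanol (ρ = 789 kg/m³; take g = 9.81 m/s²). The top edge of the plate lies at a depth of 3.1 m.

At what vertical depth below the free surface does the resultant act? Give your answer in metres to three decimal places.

h_p = 4.763 m

γ = ρg = 789 × 9.81 / 1000 = 7.74009 kN/m³.
The centroid lies 3/2 = 1.5 m below the top edge, so the centroid depth is h_c = 3.1 + 1.5 = 4.6 m.
A = 3.7 × 3 = 11.1 m².
Resultant F = γ·h_c·A = 7.74009 × 4.6 × 11.1 = 395.209 kN.
I_c = b·h³/12 = 3.7 × 3³/12 = 8.325 m⁴.
Centre of pressure: y_p = y_c + I_c/(y_c·A) = 4.6 + 8.325/(4.6 × 11.1) = 4.6 + 0.163043 = 4.76304 m along the plane.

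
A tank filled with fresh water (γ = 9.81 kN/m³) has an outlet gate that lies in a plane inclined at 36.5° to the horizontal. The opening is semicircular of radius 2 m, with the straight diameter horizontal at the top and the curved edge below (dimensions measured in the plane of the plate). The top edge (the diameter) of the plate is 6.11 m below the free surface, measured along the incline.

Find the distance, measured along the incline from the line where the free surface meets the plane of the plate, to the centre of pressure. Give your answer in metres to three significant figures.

y_p = 7.00 m

γ = 9.81 kN/m³.
Let θ = 36.5° be the plate's angle to the horizontal; measure y along the incline from where the plane meets the free surface. Vertical depth h = y·sinθ with sinθ = 0.594823.
The centroid of a semicircle lies 4r/(3π) = 0.848826 m from the diameter, here below the top edge, so y_c = 6.11 + 0.848826 = 6.95883 m and h_c = 6.95883 × 0.594823 = 4.13927 m.
A = πr²/2 = π × 2²/2 = 6.28319 m².
Resultant F = γ·h_c·A = 9.81 × 4.13927 × 6.28319 = 255.137 kN.
I_c = (π/8 − 8/(9π))·r⁴ = 0.109757 × 2⁴ = 1.75611 m⁴.
Centre of pressure: y_p = y_c + I_c/(y_c·A) = 6.95883 + 1.75611/(6.95883 × 6.28319) = 6.95883 + 0.0401638 = 6.99899 m along the plane.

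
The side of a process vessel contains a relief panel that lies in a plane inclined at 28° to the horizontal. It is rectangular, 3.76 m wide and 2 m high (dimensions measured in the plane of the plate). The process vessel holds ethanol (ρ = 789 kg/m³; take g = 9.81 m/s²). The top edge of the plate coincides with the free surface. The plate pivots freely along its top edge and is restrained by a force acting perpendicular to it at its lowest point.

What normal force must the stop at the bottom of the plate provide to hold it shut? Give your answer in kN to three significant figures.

P ≈ 18.2 kN

γ = ρg = 789 × 9.81 / 1000 = 7.74009 kN/m³.
Let θ = 28° be the plate's angle to the horizontal; measure y along the incline from where the plane meets the free surface. Vertical depth h = y·sinθ with sinθ = 0.469472.
The centroid lies 2/2 = 1 m below the top edge, so y_c = 1 m and h_c = 1 × 0.469472 = 0.469472 m.
A = 3.76 × 2 = 7.52 m².
Resultant F = γ·h_c·A = 7.74009 × 0.469472 × 7.52 = 27.3258 kN.
I_c = b·h³/12 = 3.76 × 2³/12 = 2.50667 m⁴.
Centre of pressure: y_p = y_c + I_c/(y_c·A) = 1 + 2.50667/(1 × 7.52) = 1 + 0.333334 = 1.33333 m along the plane.
The resultant acts 1 + 0.333334 = 1.33333 m (along the plate) below the hinge at the top edge, so the moment about the hinge is M = F × 1.33333 = 27.3258 × 1.33333 = 36.4343 kN·m.
A normal force at the bottom, 2 m from the hinge, must supply this moment: P = 36.4343/2 = 18.2172 kN.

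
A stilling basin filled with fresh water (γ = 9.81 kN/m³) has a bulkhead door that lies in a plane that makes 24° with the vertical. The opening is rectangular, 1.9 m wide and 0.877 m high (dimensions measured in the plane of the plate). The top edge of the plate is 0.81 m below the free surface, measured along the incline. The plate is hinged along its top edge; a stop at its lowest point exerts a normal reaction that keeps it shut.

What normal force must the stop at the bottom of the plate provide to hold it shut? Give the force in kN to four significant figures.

P ≈ 10.41 kN

γ = 9.81 kN/m³.
The plate makes 24° with the vertical, i.e. θ = 90° − 24° = 66° to the horizontal. Measuring y along the incline from the free-surface line, vertical depth h = y·sinθ with sinθ = 0.913545.
The centroid lies 0.877/2 = 0.4385 m below the top edge, so y_c = 0.81 + 0.4385 = 1.2485 m and h_c = 1.2485 × 0.913545 = 1.14056 m.
A = 1.9 × 0.877 = 1.6663 m².
Resultant F = γ·h_c·A = 9.81 × 1.14056 × 1.6663 = 18.6441 kN.
I_c = b·h³/12 = 1.9 × 0.877³/12 = 0.1068 m⁴.
Centre of pressure: y_p = y_c + I_c/(y_c·A) = 1.2485 + 0.1068/(1.2485 × 1.6663) = 1.2485 + 0.0513369 = 1.29984 m along the plane.
The resultant acts 0.4385 + 0.0513369 = 0.489837 m (along the plate) below the hinge at the top edge, so the moment about the hinge is M = F × 0.489837 = 18.6441 × 0.489837 = 9.13257 kN·m.
A normal force at the bottom, 0.877 m from the hinge, must supply this moment: P = 9.13257/0.877 = 10.4134 kN.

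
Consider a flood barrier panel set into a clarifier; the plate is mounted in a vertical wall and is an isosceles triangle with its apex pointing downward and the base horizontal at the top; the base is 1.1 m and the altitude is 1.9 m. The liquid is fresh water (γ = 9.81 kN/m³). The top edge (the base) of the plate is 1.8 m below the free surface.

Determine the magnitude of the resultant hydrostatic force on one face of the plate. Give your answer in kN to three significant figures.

γ = 9.81 kN/m³.
With the apex down, the centroid sits h/3 = 1.9/3 = 0.633333 m below the base (the top edge), so the centroid depth is h_c = 1.8 + 0.633333 = 2.43333 m.
A = ½ × 1.1 × 1.9 = 1.045 m².
Resultant F = γ·h_c·A = 9.81 × 2.43333 × 1.045 = 24.9452 kN.

F ≈ 24.9 kN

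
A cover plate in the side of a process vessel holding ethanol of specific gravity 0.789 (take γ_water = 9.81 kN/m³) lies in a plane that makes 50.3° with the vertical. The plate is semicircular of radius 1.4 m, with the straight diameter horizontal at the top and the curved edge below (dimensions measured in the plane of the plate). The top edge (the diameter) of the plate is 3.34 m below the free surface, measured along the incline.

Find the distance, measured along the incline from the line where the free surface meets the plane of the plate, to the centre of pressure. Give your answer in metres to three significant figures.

y_p = 3.97 m

γ = 0.789 × 9.81 = 7.74009 kN/m³.
The plate makes 50.3° with the vertical, i.e. θ = 90° − 50.3° = 39.7° to the horizontal. Measuring y along the incline from the free-surface line, vertical depth h = y·sinθ with sinθ = 0.638768.
The centroid of a semicircle lies 4r/(3π) = 0.594178 m from the diameter, here below the top edge, so y_c = 3.34 + 0.594178 = 3.93418 m and h_c = 3.93418 × 0.638768 = 2.51303 m.
A = πr²/2 = π × 1.4²/2 = 3.07876 m².
Resultant F = γ·h_c·A = 7.74009 × 2.51303 × 3.07876 = 59.8852 kN.
I_c = (π/8 − 8/(9π))·r⁴ = 0.109757 × 1.4⁴ = 0.421642 m⁴.
Centre of pressure: y_p = y_c + I_c/(y_c·A) = 3.93418 + 0.421642/(3.93418 × 3.07876) = 3.93418 + 0.0348108 = 3.96899 m along the plane.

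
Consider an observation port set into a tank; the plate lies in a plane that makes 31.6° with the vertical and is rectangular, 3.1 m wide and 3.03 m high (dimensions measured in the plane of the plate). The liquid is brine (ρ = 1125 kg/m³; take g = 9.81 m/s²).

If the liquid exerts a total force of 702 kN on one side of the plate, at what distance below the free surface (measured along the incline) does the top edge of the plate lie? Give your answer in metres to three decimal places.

y_top ≈ 6.436 m

γ = ρg = 1125 × 9.81 / 1000 = 11.03625 kN/m³.
A = 3.1 × 3.03 = 9.393 m².
From F = γ·h_c·A, the centroid depth is h_c = 702/(11.03625 × 9.393) = 6.77191 m.
The plate makes 31.6° with the vertical, i.e. θ = 90° − 31.6° = 58.4° to the horizontal. Measuring y along the incline from the free-surface line, vertical depth h = y·sinθ with sinθ = 0.851727.
Along the incline, y_c = h_c/sinθ = 6.77191/0.851727 = 7.9508 m.
The centroid lies 3.03/2 = 1.515 m below the top edge, so the top edge sits at y_top = 7.9508 − 1.515 = 6.4358 m along the incline.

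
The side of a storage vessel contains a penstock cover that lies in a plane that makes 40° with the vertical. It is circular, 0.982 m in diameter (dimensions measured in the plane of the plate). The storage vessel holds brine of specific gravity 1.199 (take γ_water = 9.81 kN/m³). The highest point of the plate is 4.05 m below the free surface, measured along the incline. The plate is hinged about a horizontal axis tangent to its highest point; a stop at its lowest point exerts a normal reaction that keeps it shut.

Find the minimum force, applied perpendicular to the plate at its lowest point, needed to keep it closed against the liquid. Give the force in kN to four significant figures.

P ≈ 15.91 kN

γ = 1.199 × 9.81 = 11.76219 kN/m³.
The plate makes 40° with the vertical, i.e. θ = 90° − 40° = 50° to the horizontal. Measuring y along the incline from the free-surface line, vertical depth h = y·sinθ with sinθ = 0.766044.
The centroid is at the centre, 0.491 m below the top of the plate, so y_c = 4.05 + 0.491 = 4.541 m and h_c = 4.541 × 0.766044 = 3.47861 m.
A = π(0.491)² = 0.757378 m².
Resultant F = γ·h_c·A = 11.76219 × 3.47861 × 0.757378 = 30.9889 kN.
I_c = πr⁴/4 = π × 0.491⁴/4 = 0.0456474 m⁴.
Centre of pressure: y_p = y_c + I_c/(y_c·A) = 4.541 + 0.0456474/(4.541 × 0.757378) = 4.541 + 0.0132725 = 4.55427 m along the plane.
The resultant acts 0.491 + 0.0132725 = 0.504273 m (along the plate) below the hinge at the top edge, so the moment about the hinge is M = F × 0.504273 = 30.9889 × 0.504273 = 15.6269 kN·m.
A normal force at the bottom, 0.982 m from the hinge, must supply this moment: P = 15.6269/0.982 = 15.9133 kN.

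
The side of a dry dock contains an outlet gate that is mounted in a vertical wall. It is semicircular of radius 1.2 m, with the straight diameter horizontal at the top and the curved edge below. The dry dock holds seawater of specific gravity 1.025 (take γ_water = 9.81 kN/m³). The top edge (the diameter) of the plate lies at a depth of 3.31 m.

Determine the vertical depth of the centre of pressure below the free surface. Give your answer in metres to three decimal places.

γ = 1.025 × 9.81 = 10.05525 kN/m³.
The centroid of a semicircle lies 4r/(3π) = 0.509296 m from the diameter, here below the top edge, so the centroid depth is h_c = 3.31 + 0.509296 = 3.8193 m.
A = πr²/2 = π × 1.2²/2 = 2.26195 m².
Resultant F = γ·h_c·A = 10.05525 × 3.8193 × 2.26195 = 86.868 kN.
I_c = (π/8 − 8/(9π))·r⁴ = 0.109757 × 1.2⁴ = 0.227592 m⁴.
Centre of pressure: y_p = y_c + I_c/(y_c·A) = 3.8193 + 0.227592/(3.8193 × 2.26195) = 3.8193 + 0.0263445 = 3.84564 m along the plane.

h_p = 3.846 m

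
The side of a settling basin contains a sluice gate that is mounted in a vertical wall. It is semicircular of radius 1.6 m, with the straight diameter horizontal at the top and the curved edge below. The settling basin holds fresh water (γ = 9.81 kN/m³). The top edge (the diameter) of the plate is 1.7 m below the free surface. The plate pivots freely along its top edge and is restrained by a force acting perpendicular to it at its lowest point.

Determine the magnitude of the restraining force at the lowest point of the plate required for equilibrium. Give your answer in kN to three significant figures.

P ≈ 44.2 kN

γ = 9.81 kN/m³.
The centroid of a semicircle lies 4r/(3π) = 0.679061 m from the diameter, here below the top edge, so the centroid depth is h_c = 1.7 + 0.679061 = 2.37906 m.
A = πr²/2 = π × 1.6²/2 = 4.02124 m².
Resultant F = γ·h_c·A = 9.81 × 2.37906 × 4.02124 = 93.85 kN.
I_c = (π/8 − 8/(9π))·r⁴ = 0.109757 × 1.6⁴ = 0.719303 m⁴.
Centre of pressure: y_p = y_c + I_c/(y_c·A) = 2.37906 + 0.719303/(2.37906 × 4.02124) = 2.37906 + 0.0751876 = 2.45425 m along the plane.
The resultant acts 0.679061 + 0.0751876 = 0.754249 m (along the plate) below the hinge at the top edge, so the moment about the hinge is M = F × 0.754249 = 93.85 × 0.754249 = 70.7863 kN·m.
A normal force at the bottom, 1.6 m from the hinge, must supply this moment: P = 70.7863/1.6 = 44.2414 kN.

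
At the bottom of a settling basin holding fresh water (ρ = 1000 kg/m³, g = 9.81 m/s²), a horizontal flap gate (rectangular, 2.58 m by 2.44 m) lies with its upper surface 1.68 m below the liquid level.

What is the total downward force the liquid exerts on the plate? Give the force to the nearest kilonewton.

γ = ρg = 1000 × 9.81 = 9810 N/m³ = 9.81 kN/m³.
The plate is horizontal, so pressure is uniform at p = γ·h = 9.81 × 1.68 = 16.4808 kN/m².
A = 2.58 × 2.44 = 6.2952 m².
F = p·A = 16.4808 × 6.2952 = 103.75 kN.

F ≈ 104 kN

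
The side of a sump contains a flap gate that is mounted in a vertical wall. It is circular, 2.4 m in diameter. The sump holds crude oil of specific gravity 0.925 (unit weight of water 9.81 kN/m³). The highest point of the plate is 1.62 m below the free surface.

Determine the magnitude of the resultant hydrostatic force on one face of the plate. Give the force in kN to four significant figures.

F ≈ 115.8 kN

γ = 0.925 × 9.81 = 9.07425 kN/m³.
The centroid is at the centre, 1.2 m below the top of the plate, so the centroid depth is h_c = 1.62 + 1.2 = 2.82 m.
A = π(1.2)² = 4.52389 m².
Resultant F = γ·h_c·A = 9.07425 × 2.82 × 4.52389 = 115.764 kN.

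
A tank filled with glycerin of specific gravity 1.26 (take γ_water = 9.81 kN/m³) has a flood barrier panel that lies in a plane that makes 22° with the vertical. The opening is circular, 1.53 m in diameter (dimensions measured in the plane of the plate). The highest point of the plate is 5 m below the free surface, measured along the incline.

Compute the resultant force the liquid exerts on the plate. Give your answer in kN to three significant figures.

F ≈ 121 kN

γ = 1.26 × 9.81 = 12.3606 kN/m³.
The plate makes 22° with the vertical, i.e. θ = 90° − 22° = 68° to the horizontal. Measuring y along the incline from the free-surface line, vertical depth h = y·sinθ with sinθ = 0.927184.
The centroid is at the centre, 0.765 m below the top of the plate, so y_c = 5 + 0.765 = 5.765 m and h_c = 5.765 × 0.927184 = 5.34522 m.
A = π(0.765)² = 1.83854 m².
Resultant F = γ·h_c·A = 12.3606 × 5.34522 × 1.83854 = 121.473 kN.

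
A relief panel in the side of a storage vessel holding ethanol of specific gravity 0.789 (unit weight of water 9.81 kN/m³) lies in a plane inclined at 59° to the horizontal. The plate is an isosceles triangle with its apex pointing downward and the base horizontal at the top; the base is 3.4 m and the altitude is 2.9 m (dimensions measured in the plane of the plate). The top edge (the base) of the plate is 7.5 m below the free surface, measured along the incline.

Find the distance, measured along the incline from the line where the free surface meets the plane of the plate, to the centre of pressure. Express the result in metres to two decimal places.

γ = 0.789 × 9.81 = 7.74009 kN/m³.
Let θ = 59° be the plate's angle to the horizontal; measure y along the incline from where the plane meets the free surface. Vertical depth h = y·sinθ with sinθ = 0.857167.
With the apex down, the centroid sits h/3 = 2.9/3 = 0.966667 m below the base (the top edge), so y_c = 7.5 + 0.966667 = 8.46667 m and h_c = 8.46667 × 0.857167 = 7.25735 m.
A = ½ × 3.4 × 2.9 = 4.93 m².
Resultant F = γ·h_c·A = 7.74009 × 7.25735 × 4.93 = 276.931 kN.
I_c = b·h³/36 = 3.4 × 2.9³/36 = 2.30341 m⁴.
Centre of pressure: y_p = y_c + I_c/(y_c·A) = 8.46667 + 2.30341/(8.46667 × 4.93) = 8.46667 + 0.0551838 = 8.52185 m along the plane.

y_p = 8.52 m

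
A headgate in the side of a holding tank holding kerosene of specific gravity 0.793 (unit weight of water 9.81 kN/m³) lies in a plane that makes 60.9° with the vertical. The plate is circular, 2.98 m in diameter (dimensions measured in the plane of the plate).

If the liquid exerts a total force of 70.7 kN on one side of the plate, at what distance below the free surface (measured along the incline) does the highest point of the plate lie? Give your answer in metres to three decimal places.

y_top ≈ 1.189 m

γ = 0.793 × 9.81 = 7.77933 kN/m³.
A = π(1.49)² = 6.97465 m².
From F = γ·h_c·A, the centroid depth is h_c = 70.7/(7.77933 × 6.97465) = 1.30303 m.
The plate makes 60.9° with the vertical, i.e. θ = 90° − 60.9° = 29.1° to the horizontal. Measuring y along the incline from the free-surface line, vertical depth h = y·sinθ with sinθ = 0.486335.
Along the incline, y_c = h_c/sinθ = 1.30303/0.486335 = 2.67928 m.
The centroid is at the centre, 1.49 m below the top of the plate, so the highest point sits at y_top = 2.67928 − 1.49 = 1.18928 m along the incline.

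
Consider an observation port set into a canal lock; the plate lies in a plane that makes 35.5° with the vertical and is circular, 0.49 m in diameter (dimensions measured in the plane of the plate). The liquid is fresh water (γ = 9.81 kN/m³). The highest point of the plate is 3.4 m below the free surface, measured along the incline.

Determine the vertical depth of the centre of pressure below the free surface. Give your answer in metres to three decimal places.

γ = 9.81 kN/m³.
The plate makes 35.5° with the vertical, i.e. θ = 90° − 35.5° = 54.5° to the horizontal. Measuring y along the incline from the free-surface line, vertical depth h = y·sinθ with sinθ = 0.814116.
The centroid is at the centre, 0.245 m below the top of the plate, so y_c = 3.4 + 0.245 = 3.645 m and h_c = 3.645 × 0.814116 = 2.96745 m.
A = π(0.245)² = 0.188574 m².
Resultant F = γ·h_c·A = 9.81 × 2.96745 × 0.188574 = 5.48952 kN.
I_c = πr⁴/4 = π × 0.245⁴/4 = 0.00282979 m⁴.
Centre of pressure: y_p = y_c + I_c/(y_c·A) = 3.645 + 0.00282979/(3.645 × 0.188574) = 3.645 + 0.00411694 = 3.64912 m along the plane.
Vertically, h_p = y_p·sinθ = 3.64912 × 0.814116 = 2.97081 m.

h_p = 2.971 m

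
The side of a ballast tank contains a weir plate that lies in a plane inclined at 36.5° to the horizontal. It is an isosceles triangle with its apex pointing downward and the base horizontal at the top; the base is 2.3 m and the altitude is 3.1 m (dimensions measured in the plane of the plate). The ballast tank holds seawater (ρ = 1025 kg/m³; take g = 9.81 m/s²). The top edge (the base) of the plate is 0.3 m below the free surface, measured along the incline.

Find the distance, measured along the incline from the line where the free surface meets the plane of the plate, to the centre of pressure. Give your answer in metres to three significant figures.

γ = ρg = 1025 × 9.81 / 1000 = 10.05525 kN/m³.
Let θ = 36.5° be the plate's angle to the horizontal; measure y along the incline from where the plane meets the free surface. Vertical depth h = y·sinθ with sinθ = 0.594823.
With the apex down, the centroid sits h/3 = 3.1/3 = 1.03333 m below the base (the top edge), so y_c = 0.3 + 1.03333 = 1.33333 m and h_c = 1.33333 × 0.594823 = 0.793095 m.
A = ½ × 2.3 × 3.1 = 3.565 m².
Resultant F = γ·h_c·A = 10.05525 × 0.793095 × 3.565 = 28.43 kN.
I_c = b·h³/36 = 2.3 × 3.1³/36 = 1.90331 m⁴.
Centre of pressure: y_p = y_c + I_c/(y_c·A) = 1.33333 + 1.90331/(1.33333 × 3.565) = 1.33333 + 0.400417 = 1.73375 m along the plane.

y_p = 1.73 m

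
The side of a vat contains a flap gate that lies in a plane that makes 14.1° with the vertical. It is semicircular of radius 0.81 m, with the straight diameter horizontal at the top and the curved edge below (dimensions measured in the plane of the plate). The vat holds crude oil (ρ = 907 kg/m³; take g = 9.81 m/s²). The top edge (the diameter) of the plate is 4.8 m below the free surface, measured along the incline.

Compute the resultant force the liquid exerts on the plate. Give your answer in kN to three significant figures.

γ = ρg = 907 × 9.81 / 1000 = 8.89767 kN/m³.
The plate makes 14.1° with the vertical, i.e. θ = 90° − 14.1° = 75.9° to the horizontal. Measuring y along the incline from the free-surface line, vertical depth h = y·sinθ with sinθ = 0.969872.
The centroid of a semicircle lies 4r/(3π) = 0.343775 m from the diameter, here below the top edge, so y_c = 4.8 + 0.343775 = 5.14377 m and h_c = 5.14377 × 0.969872 = 4.9888 m.
A = πr²/2 = π × 0.81²/2 = 1.0306 m².
Resultant F = γ·h_c·A = 8.89767 × 4.9888 × 1.0306 = 45.747 kN.

F ≈ 45.7 kN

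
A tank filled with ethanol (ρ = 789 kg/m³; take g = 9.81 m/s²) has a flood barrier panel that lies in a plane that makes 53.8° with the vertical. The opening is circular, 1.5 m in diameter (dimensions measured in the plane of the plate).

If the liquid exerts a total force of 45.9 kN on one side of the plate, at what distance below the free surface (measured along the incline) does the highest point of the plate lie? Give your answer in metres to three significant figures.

y_top ≈ 4.93 m

γ = ρg = 789 × 9.81 / 1000 = 7.74009 kN/m³.
A = π(0.75)² = 1.76715 m².
From F = γ·h_c·A, the centroid depth is h_c = 45.9/(7.74009 × 1.76715) = 3.35578 m.
The plate makes 53.8° with the vertical, i.e. θ = 90° − 53.8° = 36.2° to the horizontal. Measuring y along the incline from the free-surface line, vertical depth h = y·sinθ with sinθ = 0.590606.
Along the incline, y_c = h_c/sinθ = 3.35578/0.590606 = 5.68193 m.
The centroid is at the centre, 0.75 m below the top of the plate, so the highest point sits at y_top = 5.68193 − 0.75 = 4.93193 m along the incline.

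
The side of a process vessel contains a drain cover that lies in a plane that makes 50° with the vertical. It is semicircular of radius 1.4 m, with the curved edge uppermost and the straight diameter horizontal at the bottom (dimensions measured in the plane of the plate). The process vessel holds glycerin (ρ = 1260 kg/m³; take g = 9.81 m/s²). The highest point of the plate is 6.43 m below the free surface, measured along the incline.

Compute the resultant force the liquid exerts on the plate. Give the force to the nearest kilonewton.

F ≈ 177 kN

γ = ρg = 1260 × 9.81 / 1000 = 12.3606 kN/m³.
The plate makes 50° with the vertical, i.e. θ = 90° − 50° = 40° to the horizontal. Measuring y along the incline from the free-surface line, vertical depth h = y·sinθ with sinθ = 0.642788.
The centroid lies 4r/(3π) = 0.594178 m above the diameter, so r − 4r/(3π) = 1.4 − 0.594178 = 0.805822 m below the topmost point, so y_c = 6.43 + 0.805822 = 7.23582 m and h_c = 7.23582 × 0.642788 = 4.6511 m.
A = πr²/2 = π × 1.4²/2 = 3.07876 m².
Resultant F = γ·h_c·A = 12.3606 × 4.6511 × 3.07876 = 176.999 kN.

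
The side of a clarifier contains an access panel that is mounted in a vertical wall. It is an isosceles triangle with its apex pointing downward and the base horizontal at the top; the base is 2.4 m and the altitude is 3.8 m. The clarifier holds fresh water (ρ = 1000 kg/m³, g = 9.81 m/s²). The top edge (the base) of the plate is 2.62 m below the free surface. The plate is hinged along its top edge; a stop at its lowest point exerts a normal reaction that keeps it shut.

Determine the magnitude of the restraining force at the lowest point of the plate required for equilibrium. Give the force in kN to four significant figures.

γ = ρg = 1000 × 9.81 = 9810 N/m³ = 9.81 kN/m³.
With the apex down, the centroid sits h/3 = 3.8/3 = 1.26667 m below the base (the top edge), so the centroid depth is h_c = 2.62 + 1.26667 = 3.88667 m.
A = ½ × 2.4 × 3.8 = 4.56 m².
Resultant F = γ·h_c·A = 9.81 × 3.88667 × 4.56 = 173.865 kN.
I_c = b·h³/36 = 2.4 × 3.8³/36 = 3.65813 m⁴.
Centre of pressure: y_p = y_c + I_c/(y_c·A) = 3.88667 + 3.65813/(3.88667 × 4.56) = 3.88667 + 0.206403 = 4.09307 m along the plane.
The resultant acts 1.26667 + 0.206403 = 1.47307 m (along the plate) below the hinge at the top edge, so the moment about the hinge is M = F × 1.47307 = 173.865 × 1.47307 = 256.115 kN·m.
A normal force at the bottom, 3.8 m from the hinge, must supply this moment: P = 256.115/3.8 = 67.3987 kN.

P ≈ 67.40 kN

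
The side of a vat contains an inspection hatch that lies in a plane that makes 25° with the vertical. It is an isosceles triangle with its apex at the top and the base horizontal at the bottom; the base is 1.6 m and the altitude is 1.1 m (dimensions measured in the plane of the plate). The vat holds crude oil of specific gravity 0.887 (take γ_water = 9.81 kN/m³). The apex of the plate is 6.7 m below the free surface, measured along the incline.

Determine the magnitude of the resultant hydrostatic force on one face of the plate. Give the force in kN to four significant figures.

F ≈ 51.59 kN

γ = 0.887 × 9.81 = 8.70147 kN/m³.
The plate makes 25° with the vertical, i.e. θ = 90° − 25° = 65° to the horizontal. Measuring y along the incline from the free-surface line, vertical depth h = y·sinθ with sinθ = 0.906308.
With the apex up, the centroid sits 2h/3 = 2 × 1.1/3 = 0.733333 m below the apex, so y_c = 6.7 + 0.733333 = 7.43333 m and h_c = 7.43333 × 0.906308 = 6.73689 m.
A = ½ × 1.6 × 1.1 = 0.88 m².
Resultant F = γ·h_c·A = 8.70147 × 6.73689 × 0.88 = 51.5863 kN.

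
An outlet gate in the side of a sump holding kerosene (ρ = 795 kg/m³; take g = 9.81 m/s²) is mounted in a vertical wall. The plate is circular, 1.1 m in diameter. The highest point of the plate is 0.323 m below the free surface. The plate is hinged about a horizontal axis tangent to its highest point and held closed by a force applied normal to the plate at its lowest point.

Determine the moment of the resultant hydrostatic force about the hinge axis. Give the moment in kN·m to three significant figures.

γ = ρg = 795 × 9.81 / 1000 = 7.79895 kN/m³.
The centroid is at the centre, 0.55 m below the top of the plate, so the centroid depth is h_c = 0.323 + 0.55 = 0.873 m.
A = π(0.55)² = 0.950332 m².
Resultant F = γ·h_c·A = 7.79895 × 0.873 × 0.950332 = 6.47032 kN.
I_c = πr⁴/4 = π × 0.55⁴/4 = 0.0718688 m⁴.
Centre of pressure: y_p = y_c + I_c/(y_c·A) = 0.873 + 0.0718688/(0.873 × 0.950332) = 0.873 + 0.0866265 = 0.959626 m along the plane.
The resultant acts 0.55 + 0.0866265 = 0.636626 m (along the plate) below the hinge at the top edge, so the moment about the hinge is M = F × 0.636626 = 6.47032 × 0.636626 = 4.11917 kN·m.

M ≈ 4.12 kN·m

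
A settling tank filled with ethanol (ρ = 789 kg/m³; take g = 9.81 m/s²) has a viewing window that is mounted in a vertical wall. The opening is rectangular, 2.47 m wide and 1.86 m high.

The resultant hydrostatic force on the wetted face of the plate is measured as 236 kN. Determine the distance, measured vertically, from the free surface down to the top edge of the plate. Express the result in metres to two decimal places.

γ = ρg = 789 × 9.81 / 1000 = 7.74009 kN/m³.
A = 2.47 × 1.86 = 4.5942 m².
From F = γ·h_c·A, the centroid depth is h_c = 236/(7.74009 × 4.5942) = 6.63676 m.
The centroid lies 1.86/2 = 0.93 m below the top edge, so the top edge sits at h_top = 6.63676 − 0.93 = 5.70676 m below the surface.

d_top ≈ 5.71 m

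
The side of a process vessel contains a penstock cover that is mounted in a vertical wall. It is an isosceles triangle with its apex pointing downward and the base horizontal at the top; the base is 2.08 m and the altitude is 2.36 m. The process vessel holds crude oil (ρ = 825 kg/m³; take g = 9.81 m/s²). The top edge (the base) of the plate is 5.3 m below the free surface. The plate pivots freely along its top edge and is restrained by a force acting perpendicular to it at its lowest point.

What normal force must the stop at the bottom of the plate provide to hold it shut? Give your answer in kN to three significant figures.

γ = ρg = 825 × 9.81 / 1000 = 8.09325 kN/m³.
With the apex down, the centroid sits h/3 = 2.36/3 = 0.786667 m below the base (the top edge), so the centroid depth is h_c = 5.3 + 0.786667 = 6.08667 m.
A = ½ × 2.08 × 2.36 = 2.4544 m².
Resultant F = γ·h_c·A = 8.09325 × 6.08667 × 2.4544 = 120.906 kN.
I_c = b·h³/36 = 2.08 × 2.36³/36 = 0.759446 m⁴.
Centre of pressure: y_p = y_c + I_c/(y_c·A) = 6.08667 + 0.759446/(6.08667 × 2.4544) = 6.08667 + 0.0508361 = 6.13751 m along the plane.
The resultant acts 0.786667 + 0.0508361 = 0.837503 m (along the plate) below the hinge at the top edge, so the moment about the hinge is M = F × 0.837503 = 120.906 × 0.837503 = 101.259 kN·m.
A normal force at the bottom, 2.36 m from the hinge, must supply this moment: P = 101.259/2.36 = 42.9064 kN.

P ≈ 42.9 kN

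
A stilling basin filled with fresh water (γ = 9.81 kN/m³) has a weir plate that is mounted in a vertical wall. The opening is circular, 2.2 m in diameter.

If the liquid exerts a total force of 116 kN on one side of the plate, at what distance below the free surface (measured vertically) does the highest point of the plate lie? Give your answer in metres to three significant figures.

γ = 9.81 kN/m³.
A = π(1.1)² = 3.80133 m².
From F = γ·h_c·A, the centroid depth is h_c = 116/(9.81 × 3.80133) = 3.11067 m.
The centroid is at the centre, 1.1 m below the top of the plate, so the highest point sits at h_top = 3.11067 − 1.1 = 2.01067 m below the surface.

d_top ≈ 2.01 m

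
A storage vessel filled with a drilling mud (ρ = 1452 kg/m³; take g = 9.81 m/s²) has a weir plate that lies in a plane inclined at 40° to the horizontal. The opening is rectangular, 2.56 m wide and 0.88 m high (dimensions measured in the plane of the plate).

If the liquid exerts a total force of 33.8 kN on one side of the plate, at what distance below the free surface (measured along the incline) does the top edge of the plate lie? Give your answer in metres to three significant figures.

γ = ρg = 1452 × 9.81 / 1000 = 14.24412 kN/m³.
A = 2.56 × 0.88 = 2.2528 m².
From F = γ·h_c·A, the centroid depth is h_c = 33.8/(14.24412 × 2.2528) = 1.05332 m.
Let θ = 40° be the plate's angle to the horizontal; measure y along the incline from where the plane meets the free surface. Vertical depth h = y·sinθ with sinθ = 0.642788.
Along the incline, y_c = h_c/sinθ = 1.05332/0.642788 = 1.63867 m.
The centroid lies 0.88/2 = 0.44 m below the top edge, so the top edge sits at y_top = 1.63867 − 0.44 = 1.19867 m along the incline.

y_top ≈ 1.20 m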